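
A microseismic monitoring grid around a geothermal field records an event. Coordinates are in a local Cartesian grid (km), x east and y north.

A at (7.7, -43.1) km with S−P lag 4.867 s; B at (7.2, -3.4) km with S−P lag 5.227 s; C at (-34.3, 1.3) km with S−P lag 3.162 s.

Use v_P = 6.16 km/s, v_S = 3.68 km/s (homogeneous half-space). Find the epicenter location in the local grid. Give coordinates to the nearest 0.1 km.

-34.0 km east, -27.6 km north

Distance from S−P lag: d = Δt · v_P v_S / (v_P − v_S) = Δt · (6.16·3.68)/(6.16−3.68) ≈ 9.1406·Δt.
So d_A = 44.49, d_B = 47.78, d_C = 28.90 km.
Circle about each station: (x − 7.7)² + (y + 43.1)² = 44.49²; (x − 7.2)² + (y + 3.4)² = 47.78²; (x + 34.3)² + (y − 1.3)² = 28.90².
Subtracting the A equation from the B and C equations removes the quadratic terms:
-1.0 x + 79.4 y = -2157.07
-84.0 x + 88.8 y = 405.43
Solving the 2×2 system: x ≈ -34.0, y ≈ -27.6 km.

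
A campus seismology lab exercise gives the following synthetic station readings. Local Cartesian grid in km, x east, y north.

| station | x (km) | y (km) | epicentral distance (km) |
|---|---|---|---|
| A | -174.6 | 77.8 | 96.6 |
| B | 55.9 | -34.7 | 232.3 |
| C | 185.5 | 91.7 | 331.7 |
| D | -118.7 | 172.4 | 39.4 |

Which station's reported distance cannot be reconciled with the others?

Solve using three stations at a time. Using A, B, D (subtract circle equations pairwise → linear system) gives (x, y) ≈ (-99.2, 138.2).
Distances from that point to each station vs reported:
  A: calculated 96.6 vs reported 96.6 → residual 0.0 km
  B: calculated 232.3 vs reported 232.3 → residual 0.0 km
  C: calculated 288.5 vs reported 331.7 → residual 43.2 km
  D: calculated 39.4 vs reported 39.4 → residual 0.0 km
A, B, D are mutually consistent (residuals ≈ 0); C is off by 43.2 km.

C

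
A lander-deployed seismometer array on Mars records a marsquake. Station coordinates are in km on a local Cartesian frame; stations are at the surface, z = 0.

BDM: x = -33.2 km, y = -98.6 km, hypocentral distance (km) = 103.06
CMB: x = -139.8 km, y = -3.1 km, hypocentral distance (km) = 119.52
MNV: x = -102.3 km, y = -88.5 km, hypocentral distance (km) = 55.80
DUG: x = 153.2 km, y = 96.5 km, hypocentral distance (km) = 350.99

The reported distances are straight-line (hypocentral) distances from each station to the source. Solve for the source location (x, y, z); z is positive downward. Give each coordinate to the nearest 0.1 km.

Each station gives a sphere (x−x_i)² + (y−y_i)² + z² = d_i² (stations at z=0).
Subtracting the BDM sphere from CMB and MNV: z² cancels, leaving linear equations in x and y:
-213.2 x + 191.0 y = 5065.78
-138.2 x + 20.2 y = 14981.06
Solving: x ≈ -124.903, y ≈ -112.898 km (keep extra digits for the depth step; rounded: -124.9, -112.9).
Then from the BDM sphere: z² = 103.06² − (x + 33.2)² − (y + 98.6)² with x = -124.903, y = -112.898, so z ≈ 44.805 ≈ 44.8 km.
Check against DUG (with the unrounded solution): distance 350.99 ≈ 350.99 km. ✓

(-124.9, -112.9, 44.8)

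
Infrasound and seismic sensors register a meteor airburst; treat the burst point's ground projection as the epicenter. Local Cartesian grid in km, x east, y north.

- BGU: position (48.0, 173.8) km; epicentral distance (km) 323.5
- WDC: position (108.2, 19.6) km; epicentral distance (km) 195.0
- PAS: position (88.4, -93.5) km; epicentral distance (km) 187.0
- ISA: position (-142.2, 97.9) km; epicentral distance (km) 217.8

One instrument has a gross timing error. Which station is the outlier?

Solve using three stations at a time. Using BGU, PAS, ISA (subtract circle equations pairwise → linear system) gives (x, y) ≈ (-97.3, -115.2).
Distances from that point to each station vs reported:
  BGU: calculated 323.5 vs reported 323.5 → residual 0.0 km
  WDC: calculated 245.8 vs reported 195.0 → residual 50.8 km
  PAS: calculated 187.0 vs reported 187.0 → residual 0.0 km
  ISA: calculated 217.8 vs reported 217.8 → residual 0.0 km
BGU, PAS, ISA are mutually consistent (residuals ≈ 0); WDC is off by 50.8 km.

WDC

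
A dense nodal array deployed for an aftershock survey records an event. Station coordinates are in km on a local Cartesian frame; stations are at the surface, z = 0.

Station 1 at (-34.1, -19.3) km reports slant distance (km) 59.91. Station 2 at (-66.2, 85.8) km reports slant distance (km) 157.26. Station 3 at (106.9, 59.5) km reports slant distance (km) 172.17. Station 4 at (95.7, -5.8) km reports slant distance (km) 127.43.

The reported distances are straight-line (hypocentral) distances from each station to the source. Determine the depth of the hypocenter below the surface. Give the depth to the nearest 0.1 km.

z ≈ 42.5 km

Each station gives a sphere (x−x_i)² + (y−y_i)² + z² = d_i² (stations at z=0).
Subtracting the Station 1 sphere from Station 2 and Station 3: z² cancels, leaving linear equations in x and y:
-64.2 x + 210.2 y = -10932.72
282.0 x + 157.6 y = -12620.74
Solving: x ≈ -13.400, y ≈ -56.104 km (keep extra digits for the depth step; rounded: -13.4, -56.1).
Then from the Station 1 sphere: z² = 59.91² − (x + 34.1)² − (y + 19.3)² with x = -13.400, y = -56.104, so z ≈ 42.499 ≈ 42.5 km.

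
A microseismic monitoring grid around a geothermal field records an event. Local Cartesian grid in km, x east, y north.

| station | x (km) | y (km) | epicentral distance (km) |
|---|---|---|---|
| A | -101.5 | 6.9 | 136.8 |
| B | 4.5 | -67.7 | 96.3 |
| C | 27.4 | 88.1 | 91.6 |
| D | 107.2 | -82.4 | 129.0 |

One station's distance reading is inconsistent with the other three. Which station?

Solve using three stations at a time. Using A, B, D (subtract circle equations pairwise → linear system) gives (x, y) ≈ (34.1, 23.7).
Distances from that point to each station vs reported:
  A: calculated 136.7 vs reported 136.8 → residual 0.1 km
  B: calculated 96.1 vs reported 96.3 → residual 0.2 km
  C: calculated 64.7 vs reported 91.6 → residual 26.9 km
  D: calculated 128.8 vs reported 129.0 → residual 0.2 km
A, B, D are mutually consistent (residuals ≈ 0); C is off by 26.9 km.

C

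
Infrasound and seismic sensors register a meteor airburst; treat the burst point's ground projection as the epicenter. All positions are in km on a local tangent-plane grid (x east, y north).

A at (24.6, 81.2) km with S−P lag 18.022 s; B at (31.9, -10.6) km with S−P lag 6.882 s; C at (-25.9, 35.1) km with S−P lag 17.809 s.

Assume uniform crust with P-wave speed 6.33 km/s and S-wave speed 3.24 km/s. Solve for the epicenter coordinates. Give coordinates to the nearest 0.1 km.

Distance from S−P lag: d = Δt · v_P v_S / (v_P − v_S) = Δt · (6.33·3.24)/(6.33−3.24) ≈ 6.6373·Δt.
So d_A = 119.62, d_B = 45.68, d_C = 118.20 km.
Circle about each station: (x − 24.6)² + (y − 81.2)² = 119.62²; (x − 31.9)² + (y + 10.6)² = 45.68²; (x + 25.9)² + (y − 35.1)² = 118.20².
Subtracting the A equation from the B and C equations removes the quadratic terms:
14.6 x − 183.6 y = 6153.65
-101.0 x − 92.2 y = -4958.08
Solving the 2×2 system: x ≈ 74.3, y ≈ -27.6 km.
Check against A (with the unrounded x, y): √((x − 24.6)²+(y − 81.2)²) = 119.62 ≈ 119.62 km. ✓

x ≈ 74.3 km, y ≈ -27.6 km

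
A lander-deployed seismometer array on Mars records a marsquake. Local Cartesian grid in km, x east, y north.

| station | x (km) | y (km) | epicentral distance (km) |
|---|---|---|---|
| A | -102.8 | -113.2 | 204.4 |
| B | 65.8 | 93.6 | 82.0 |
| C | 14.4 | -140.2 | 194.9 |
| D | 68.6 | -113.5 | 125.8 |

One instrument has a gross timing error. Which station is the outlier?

C

Solve using three stations at a time. Using A, B, D (subtract circle equations pairwise → linear system) gives (x, y) ≈ (58.8, 11.9).
Distances from that point to each station vs reported:
  A: calculated 204.4 vs reported 204.4 → residual 0.0 km
  B: calculated 82.0 vs reported 82.0 → residual 0.0 km
  C: calculated 158.5 vs reported 194.9 → residual 36.4 km
  D: calculated 125.8 vs reported 125.8 → residual 0.0 km
A, B, D are mutually consistent (residuals ≈ 0); C is off by 36.4 km.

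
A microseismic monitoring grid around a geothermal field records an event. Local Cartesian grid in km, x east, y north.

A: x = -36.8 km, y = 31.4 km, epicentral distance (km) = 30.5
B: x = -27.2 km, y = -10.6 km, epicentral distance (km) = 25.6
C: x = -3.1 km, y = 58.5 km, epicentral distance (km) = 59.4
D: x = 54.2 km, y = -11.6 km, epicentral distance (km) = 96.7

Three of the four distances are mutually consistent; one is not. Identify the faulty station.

Solve using three stations at a time. Using B, C, D (subtract circle equations pairwise → linear system) gives (x, y) ≈ (-39.6, 11.7).
Distances from that point to each station vs reported:
  A: calculated 19.9 vs reported 30.5 → residual 10.6 km
  B: calculated 25.5 vs reported 25.6 → residual 0.1 km
  C: calculated 59.4 vs reported 59.4 → residual 0.0 km
  D: calculated 96.7 vs reported 96.7 → residual 0.0 km
B, C, D are mutually consistent (residuals ≈ 0); A is off by 10.6 km.

A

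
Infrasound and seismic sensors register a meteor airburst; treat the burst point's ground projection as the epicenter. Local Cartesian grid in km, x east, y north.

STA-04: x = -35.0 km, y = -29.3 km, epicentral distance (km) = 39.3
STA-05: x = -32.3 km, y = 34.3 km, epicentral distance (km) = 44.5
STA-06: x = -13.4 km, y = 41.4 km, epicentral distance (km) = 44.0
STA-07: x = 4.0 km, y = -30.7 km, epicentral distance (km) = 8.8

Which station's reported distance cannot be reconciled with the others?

STA-07

Solve using three stations at a time. Using STA-04, STA-05, STA-06 (subtract circle equations pairwise → linear system) gives (x, y) ≈ (-6.7, -2.1).
Distances from that point to each station vs reported:
  STA-04: calculated 39.3 vs reported 39.3 → residual 0.0 km
  STA-05: calculated 44.5 vs reported 44.5 → residual 0.0 km
  STA-06: calculated 44.0 vs reported 44.0 → residual 0.0 km
  STA-07: calculated 30.6 vs reported 8.8 → residual 21.8 km
STA-04, STA-05, STA-06 are mutually consistent (residuals ≈ 0); STA-07 is off by 21.8 km.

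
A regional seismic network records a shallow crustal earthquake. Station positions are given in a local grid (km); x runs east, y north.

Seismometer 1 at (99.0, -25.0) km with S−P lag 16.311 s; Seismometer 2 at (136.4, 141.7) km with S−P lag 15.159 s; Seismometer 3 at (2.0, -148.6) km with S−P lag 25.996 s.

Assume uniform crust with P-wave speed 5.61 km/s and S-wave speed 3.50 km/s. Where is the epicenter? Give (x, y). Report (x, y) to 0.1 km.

(3.9, 93.3)

Distance from S−P lag: d = Δt · v_P v_S / (v_P − v_S) = Δt · (5.61·3.50)/(5.61−3.50) ≈ 9.3057·Δt.
So d_Seismometer 1 = 151.79, d_Seismometer 2 = 141.06, d_Seismometer 3 = 241.91 km.
Circle about each station: (x − 99.0)² + (y + 25.0)² = 151.79²; (x − 136.4)² + (y − 141.7)² = 141.06²; (x − 2.0)² + (y + 148.6)² = 241.91².
Subtracting the Seismometer 1 equation from the Seismometer 2 and Seismometer 3 equations removes the quadratic terms:
74.8 x + 333.4 y = 31400.13
-194.0 x − 247.2 y = -23820.28
Solving the 2×2 system: x ≈ 3.9, y ≈ 93.3 km.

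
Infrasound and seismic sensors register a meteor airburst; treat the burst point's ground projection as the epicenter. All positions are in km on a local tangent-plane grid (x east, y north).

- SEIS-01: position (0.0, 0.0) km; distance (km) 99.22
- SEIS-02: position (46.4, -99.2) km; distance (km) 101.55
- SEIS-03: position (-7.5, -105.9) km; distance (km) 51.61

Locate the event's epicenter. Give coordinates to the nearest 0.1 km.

(-53.9, -83.3)

Circle about each station: x² + y² = 99.22²; (x − 46.4)² + (y + 99.2)² = 101.55²; (x + 7.5)² + (y + 105.9)² = 51.61².
Subtracting the SEIS-01 equation from the SEIS-02 and SEIS-03 equations removes the quadratic terms:
92.8 x − 198.4 y = 11525.81
-15.0 x − 211.8 y = 18452.08
Solving the 2×2 system: x ≈ -53.9, y ≈ -83.3 km.
Check against SEIS-01 (with the unrounded x, y): √(x²+y²) = 99.22 ≈ 99.22 km. ✓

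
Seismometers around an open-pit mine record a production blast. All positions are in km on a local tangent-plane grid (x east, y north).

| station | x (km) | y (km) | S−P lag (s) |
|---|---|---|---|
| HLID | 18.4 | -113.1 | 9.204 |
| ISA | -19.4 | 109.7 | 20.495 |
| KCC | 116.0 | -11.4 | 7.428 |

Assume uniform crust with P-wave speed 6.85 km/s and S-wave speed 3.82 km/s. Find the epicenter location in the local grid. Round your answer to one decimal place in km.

62.7 km east, -47.1 km north

Distance from S−P lag: d = Δt · v_P v_S / (v_P − v_S) = Δt · (6.85·3.82)/(6.85−3.82) ≈ 8.6360·Δt.
So d_HLID = 79.49, d_ISA = 176.99, d_KCC = 64.15 km.
Circle about each station: (x − 18.4)² + (y + 113.1)² = 79.49²; (x + 19.4)² + (y − 109.7)² = 176.99²; (x − 116.0)² + (y + 11.4)² = 64.15².
Subtracting pairs of circle equations eliminates x²+y² and gives linear equations (the radical axes):
-75.6 x + 445.6 y = -25726.52
195.2 x + 203.4 y = 2659.23
Solving the 2×2 system: x ≈ 62.7, y ≈ -47.1 km.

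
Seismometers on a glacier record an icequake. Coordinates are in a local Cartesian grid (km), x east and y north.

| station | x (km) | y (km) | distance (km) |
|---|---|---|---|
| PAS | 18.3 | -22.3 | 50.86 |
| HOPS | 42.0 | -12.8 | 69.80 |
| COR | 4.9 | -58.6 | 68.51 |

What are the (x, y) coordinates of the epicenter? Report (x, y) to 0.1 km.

(-26.1, 2.5)

Circle about each station: (x − 18.3)² + (y + 22.3)² = 50.86²; (x − 42.0)² + (y + 12.8)² = 69.80²; (x − 4.9)² + (y + 58.6)² = 68.51².
Subtracting the PAS equation from the HOPS and COR equations removes the quadratic terms:
47.4 x + 19.0 y = -1189.64
-26.8 x − 72.6 y = 518.91
Solving the 2×2 system: x ≈ -26.1, y ≈ 2.5 km.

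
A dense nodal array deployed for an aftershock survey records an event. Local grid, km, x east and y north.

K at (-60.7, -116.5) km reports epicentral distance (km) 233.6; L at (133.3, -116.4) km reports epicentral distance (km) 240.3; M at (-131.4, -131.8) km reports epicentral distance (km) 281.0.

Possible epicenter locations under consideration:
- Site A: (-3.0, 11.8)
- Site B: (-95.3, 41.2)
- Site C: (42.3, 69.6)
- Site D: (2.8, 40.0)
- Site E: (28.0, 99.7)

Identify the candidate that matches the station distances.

For each candidate, compare |candidate − station| to the reported distance:
Site A: residuals K 92.9, L 53.2, M 88.4 → max 92.9 km
Site B: residuals K 72.1, L 37.4, M 104.3 → max 104.3 km
Site C: residuals K 20.9, L 33.2, M 15.0 → max 33.2 km
Site D: residuals K 64.7, L 36.6, M 63.0 → max 64.7 km
Site E: residuals K 0.1, L 0.1, M 0.1 → max 0.1 km
Only Site E has all residuals ≈ 0.

Site E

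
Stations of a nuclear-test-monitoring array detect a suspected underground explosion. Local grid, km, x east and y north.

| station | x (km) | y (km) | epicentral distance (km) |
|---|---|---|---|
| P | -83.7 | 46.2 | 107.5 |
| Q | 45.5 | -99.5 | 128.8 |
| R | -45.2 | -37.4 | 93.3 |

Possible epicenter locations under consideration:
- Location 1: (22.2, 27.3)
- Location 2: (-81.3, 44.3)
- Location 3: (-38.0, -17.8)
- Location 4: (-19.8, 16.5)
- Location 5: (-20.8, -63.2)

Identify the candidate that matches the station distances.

Location 1

For each candidate, compare |candidate − station| to the reported distance:
Location 1: residuals P 0.1, Q 0.1, R 0.1 → max 0.1 km
Location 2: residuals P 104.4, Q 62.9, R 4.0 → max 104.4 km
Location 3: residuals P 28.9, Q 12.0, R 72.4 → max 72.4 km
Location 4: residuals P 37.0, Q 4.3, R 33.7 → max 37.0 km
Location 5: residuals P 18.7, Q 53.2, R 57.8 → max 57.8 km
Only Location 1 has all residuals ≈ 0.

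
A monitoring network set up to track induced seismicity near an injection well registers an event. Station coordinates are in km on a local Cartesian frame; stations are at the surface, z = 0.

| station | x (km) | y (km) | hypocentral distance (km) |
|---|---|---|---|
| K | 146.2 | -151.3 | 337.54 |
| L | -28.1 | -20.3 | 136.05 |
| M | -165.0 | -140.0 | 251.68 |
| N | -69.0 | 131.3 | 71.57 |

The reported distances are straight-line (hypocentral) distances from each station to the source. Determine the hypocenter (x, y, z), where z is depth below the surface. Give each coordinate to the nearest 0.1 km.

Each station gives a sphere (x−x_i)² + (y−y_i)² + z² = d_i² (stations at z=0).
Subtracting the K sphere from L and M: z² cancels, leaving linear equations in x and y:
-348.6 x + 262.0 y = 52359.22
-622.4 x + 22.6 y = 53149.30
Solving: x ≈ -82.104, y ≈ 90.602 km (keep extra digits for the depth step; rounded: -82.1, 90.6).
Then from the K sphere: z² = 337.54² − (x − 146.2)² − (y + 151.3)² with x = -82.104, y = 90.602, so z ≈ 57.393 ≈ 57.4 km.
Check against N (with the unrounded solution): distance 71.57 ≈ 71.57 km. ✓

x ≈ -82.1 km, y ≈ 90.6 km, depth ≈ 57.4 km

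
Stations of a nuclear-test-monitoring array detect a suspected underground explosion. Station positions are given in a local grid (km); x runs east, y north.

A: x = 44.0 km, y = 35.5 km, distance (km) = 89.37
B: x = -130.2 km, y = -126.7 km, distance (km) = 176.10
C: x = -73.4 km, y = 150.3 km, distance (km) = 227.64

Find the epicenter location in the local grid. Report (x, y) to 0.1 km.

Circle about each station: (x − 44.0)² + (y − 35.5)² = 89.37²; (x + 130.2)² + (y + 126.7)² = 176.10²; (x + 73.4)² + (y − 150.3)² = 227.64².
Subtracting the A equation from the B and C equations removes the quadratic terms:
-348.4 x − 324.4 y = 6784.47
-234.8 x + 229.6 y = -19051.57
Solving the 2×2 system: x ≈ 29.6, y ≈ -52.7 km.

(29.6, -52.7)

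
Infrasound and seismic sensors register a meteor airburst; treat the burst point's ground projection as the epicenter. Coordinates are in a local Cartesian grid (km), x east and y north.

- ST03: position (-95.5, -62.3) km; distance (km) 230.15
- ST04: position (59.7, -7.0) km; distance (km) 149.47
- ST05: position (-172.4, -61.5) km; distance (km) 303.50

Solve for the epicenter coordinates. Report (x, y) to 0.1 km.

x ≈ 119.7 km, y ≈ -143.9 km

Circle about each station: (x + 95.5)² + (y + 62.3)² = 230.15²; (x − 59.7)² + (y + 7.0)² = 149.47²; (x + 172.4)² + (y + 61.5)² = 303.50².
Subtracting the ST03 equation from the ST04 and ST05 equations removes the quadratic terms:
310.4 x + 110.6 y = 21239.29
-153.8 x + 1.6 y = -18640.76
Solving the 2×2 system: x ≈ 119.7, y ≈ -143.9 km.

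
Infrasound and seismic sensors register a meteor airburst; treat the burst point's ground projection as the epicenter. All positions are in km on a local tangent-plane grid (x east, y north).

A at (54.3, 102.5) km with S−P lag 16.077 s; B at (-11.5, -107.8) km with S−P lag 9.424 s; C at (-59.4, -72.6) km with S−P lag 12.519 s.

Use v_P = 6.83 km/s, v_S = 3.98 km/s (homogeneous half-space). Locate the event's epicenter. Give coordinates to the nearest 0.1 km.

x ≈ 58.0 km, y ≈ -50.8 km

Distance from S−P lag: d = Δt · v_P v_S / (v_P − v_S) = Δt · (6.83·3.98)/(6.83−3.98) ≈ 9.5380·Δt.
So d_A = 153.34, d_B = 89.89, d_C = 119.41 km.
Circle about each station: (x − 54.3)² + (y − 102.5)² = 153.34²; (x + 11.5)² + (y + 107.8)² = 89.89²; (x + 59.4)² + (y + 72.6)² = 119.41².
Subtracting pairs of circle equations eliminates x²+y² and gives linear equations (the radical axes):
-131.6 x − 420.6 y = 13731.29
-227.4 x − 350.2 y = 4598.79
Solving the 2×2 system: x ≈ 58.0, y ≈ -50.8 km.
Check against A (with the unrounded x, y): √((x − 54.3)²+(y − 102.5)²) = 153.34 ≈ 153.34 km. ✓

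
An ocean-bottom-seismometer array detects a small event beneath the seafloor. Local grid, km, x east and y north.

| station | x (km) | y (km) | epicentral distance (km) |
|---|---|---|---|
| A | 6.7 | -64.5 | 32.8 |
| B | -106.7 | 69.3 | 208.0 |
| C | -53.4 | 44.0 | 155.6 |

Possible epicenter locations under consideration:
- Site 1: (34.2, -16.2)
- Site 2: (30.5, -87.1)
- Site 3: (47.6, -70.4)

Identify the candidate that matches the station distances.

Site 2

For each candidate, compare |candidate − station| to the reported distance:
Site 1: residuals A 22.8, B 43.2, C 49.3 → max 49.3 km
Site 2: residuals A 0.0, B 0.0, C 0.0 → max 0.0 km
Site 3: residuals A 8.5, B 0.1, C 3.0 → max 8.5 km
Only Site 2 has all residuals ≈ 0.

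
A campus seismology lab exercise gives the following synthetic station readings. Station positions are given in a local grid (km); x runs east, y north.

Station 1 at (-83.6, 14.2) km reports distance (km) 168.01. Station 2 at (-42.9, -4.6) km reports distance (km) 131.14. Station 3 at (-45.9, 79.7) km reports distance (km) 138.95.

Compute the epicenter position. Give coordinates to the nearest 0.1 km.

83.7 km east, 29.6 km north

Circle about each station: (x + 83.6)² + (y − 14.2)² = 168.01²; (x + 42.9)² + (y + 4.6)² = 131.14²; (x + 45.9)² + (y − 79.7)² = 138.95².
Subtracting the Station 1 equation from the Station 2 and Station 3 equations removes the quadratic terms:
81.4 x − 37.6 y = 5700.63
75.4 x + 131.0 y = 10188.56
Solving the 2×2 system: x ≈ 83.7, y ≈ 29.6 km.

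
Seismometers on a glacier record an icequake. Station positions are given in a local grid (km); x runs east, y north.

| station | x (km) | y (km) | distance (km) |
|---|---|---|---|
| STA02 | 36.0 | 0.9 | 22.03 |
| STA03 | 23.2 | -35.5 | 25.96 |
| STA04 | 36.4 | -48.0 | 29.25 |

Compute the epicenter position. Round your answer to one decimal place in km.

Circle about each station: (x − 36.0)² + (y − 0.9)² = 22.03²; (x − 23.2)² + (y + 35.5)² = 25.96²; (x − 36.4)² + (y + 48.0)² = 29.25².
Subtracting pairs of circle equations eliminates x²+y² and gives linear equations (the radical axes):
-25.6 x − 72.8 y = 313.08
0.8 x − 97.8 y = 1961.91
Solving the 2×2 system: x ≈ 43.8, y ≈ -19.7 km.

(43.8, -19.7)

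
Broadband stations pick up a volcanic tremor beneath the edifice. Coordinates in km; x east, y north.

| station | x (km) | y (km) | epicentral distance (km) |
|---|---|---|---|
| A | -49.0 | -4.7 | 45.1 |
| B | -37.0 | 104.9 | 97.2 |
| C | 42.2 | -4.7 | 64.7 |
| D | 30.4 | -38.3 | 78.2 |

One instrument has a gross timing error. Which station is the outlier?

Solve using three stations at a time. Using A, C, D (subtract circle equations pairwise → linear system) gives (x, y) ≈ (-15.2, 25.3).
Distances from that point to each station vs reported:
  A: calculated 45.2 vs reported 45.1 → residual 0.1 km
  B: calculated 82.5 vs reported 97.2 → residual 14.7 km
  C: calculated 64.8 vs reported 64.7 → residual 0.1 km
  D: calculated 78.3 vs reported 78.2 → residual 0.1 km
A, C, D are mutually consistent (residuals ≈ 0); B is off by 14.7 km.

B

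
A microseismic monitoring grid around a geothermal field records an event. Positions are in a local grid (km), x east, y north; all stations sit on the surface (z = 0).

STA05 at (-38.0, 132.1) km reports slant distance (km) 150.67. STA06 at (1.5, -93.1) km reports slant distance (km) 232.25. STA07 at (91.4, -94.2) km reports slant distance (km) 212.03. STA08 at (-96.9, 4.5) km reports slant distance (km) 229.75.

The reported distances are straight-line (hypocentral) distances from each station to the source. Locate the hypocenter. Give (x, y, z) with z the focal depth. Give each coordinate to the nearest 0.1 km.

Each station gives a sphere (x−x_i)² + (y−y_i)² + z² = d_i² (stations at z=0).
Subtracting the STA05 sphere from STA06 and STA07: z² cancels, leaving linear equations in x and y:
79.0 x − 450.4 y = -41463.16
258.8 x − 452.6 y = -23922.08
Solving: x ≈ 98.898, y ≈ 109.405 km (keep extra digits for the depth step; rounded: 98.9, 109.4).
Then from the STA05 sphere: z² = 150.67² − (x + 38.0)² − (y − 132.1)² with x = 98.898, y = 109.405, so z ≈ 58.697 ≈ 58.7 km.

(98.9, 109.4, 58.7)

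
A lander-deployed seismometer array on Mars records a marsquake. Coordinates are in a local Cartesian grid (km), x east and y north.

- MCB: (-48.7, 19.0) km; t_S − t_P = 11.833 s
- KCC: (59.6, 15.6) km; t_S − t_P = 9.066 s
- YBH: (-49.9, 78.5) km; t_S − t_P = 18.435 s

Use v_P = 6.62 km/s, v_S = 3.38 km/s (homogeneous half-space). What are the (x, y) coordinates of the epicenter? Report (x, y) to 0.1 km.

Distance from S−P lag: d = Δt · v_P v_S / (v_P − v_S) = Δt · (6.62·3.38)/(6.62−3.38) ≈ 6.9060·Δt.
So d_MCB = 81.72, d_KCC = 62.61, d_YBH = 127.31 km.
Circle about each station: (x + 48.7)² + (y − 19.0)² = 81.72²; (x − 59.6)² + (y − 15.6)² = 62.61²; (x + 49.9)² + (y − 78.5)² = 127.31².
Subtracting the MCB equation from the KCC and YBH equations removes the quadratic terms:
216.6 x − 6.8 y = 3820.98
-2.4 x + 119.0 y = -3610.11
Solving the 2×2 system: x ≈ 16.7, y ≈ -30.0 km.

(16.7, -30.0)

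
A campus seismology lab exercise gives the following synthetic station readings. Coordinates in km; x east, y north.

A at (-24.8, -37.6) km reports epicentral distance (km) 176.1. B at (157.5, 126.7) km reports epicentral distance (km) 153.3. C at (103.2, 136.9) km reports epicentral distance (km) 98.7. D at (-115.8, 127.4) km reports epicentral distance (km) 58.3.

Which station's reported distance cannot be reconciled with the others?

Solve using three stations at a time. Using A, B, C (subtract circle equations pairwise → linear system) gives (x, y) ≈ (4.5, 136.1).
Distances from that point to each station vs reported:
  A: calculated 176.1 vs reported 176.1 → residual 0.0 km
  B: calculated 153.3 vs reported 153.3 → residual 0.0 km
  C: calculated 98.7 vs reported 98.7 → residual 0.0 km
  D: calculated 120.6 vs reported 58.3 → residual 62.3 km
A, B, C are mutually consistent (residuals ≈ 0); D is off by 62.3 km.

D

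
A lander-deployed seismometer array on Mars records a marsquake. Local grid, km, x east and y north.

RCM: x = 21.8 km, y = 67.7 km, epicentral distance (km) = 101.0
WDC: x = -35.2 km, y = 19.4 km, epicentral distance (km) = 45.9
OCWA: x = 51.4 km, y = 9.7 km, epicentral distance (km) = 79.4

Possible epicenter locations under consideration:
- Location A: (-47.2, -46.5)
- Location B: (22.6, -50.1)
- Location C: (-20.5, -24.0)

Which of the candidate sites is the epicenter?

Location C

For each candidate, compare |candidate − station| to the reported distance:
Location A: residuals RCM 32.4, WDC 21.1, OCWA 34.1 → max 34.1 km
Location B: residuals RCM 16.8, WDC 44.5, OCWA 13.0 → max 44.5 km
Location C: residuals RCM 0.0, WDC 0.1, OCWA 0.0 → max 0.1 km
Only Location C has all residuals ≈ 0.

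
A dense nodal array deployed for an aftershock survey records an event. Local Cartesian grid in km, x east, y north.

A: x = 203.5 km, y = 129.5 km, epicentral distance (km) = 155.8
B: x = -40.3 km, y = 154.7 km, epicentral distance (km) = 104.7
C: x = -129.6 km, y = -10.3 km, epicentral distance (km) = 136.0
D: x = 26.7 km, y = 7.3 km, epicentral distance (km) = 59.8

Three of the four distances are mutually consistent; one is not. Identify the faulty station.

Solve using three stations at a time. Using B, C, D (subtract circle equations pairwise → linear system) gives (x, y) ≈ (-10.0, 54.5).
Distances from that point to each station vs reported:
  A: calculated 226.3 vs reported 155.8 → residual 70.5 km
  B: calculated 104.7 vs reported 104.7 → residual 0.0 km
  C: calculated 136.0 vs reported 136.0 → residual 0.0 km
  D: calculated 59.8 vs reported 59.8 → residual 0.0 km
B, C, D are mutually consistent (residuals ≈ 0); A is off by 70.5 km.

A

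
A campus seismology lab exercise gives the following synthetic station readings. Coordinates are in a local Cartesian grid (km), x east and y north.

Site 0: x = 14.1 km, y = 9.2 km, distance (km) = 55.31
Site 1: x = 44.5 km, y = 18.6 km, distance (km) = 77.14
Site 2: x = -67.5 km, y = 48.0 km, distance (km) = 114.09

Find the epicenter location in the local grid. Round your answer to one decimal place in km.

-0.3 km east, -44.2 km north

Circle about each station: (x − 14.1)² + (y − 9.2)² = 55.31²; (x − 44.5)² + (y − 18.6)² = 77.14²; (x + 67.5)² + (y − 48.0)² = 114.09².
Subtracting the Site 0 equation from the Site 1 and Site 2 equations removes the quadratic terms:
60.8 x + 18.8 y = -848.62
-163.2 x + 77.6 y = -3380.53
Solving the 2×2 system: x ≈ -0.3, y ≈ -44.2 km.
Check against Site 0 (with the unrounded x, y): √((x − 14.1)²+(y − 9.2)²) = 55.29 ≈ 55.31 km. ✓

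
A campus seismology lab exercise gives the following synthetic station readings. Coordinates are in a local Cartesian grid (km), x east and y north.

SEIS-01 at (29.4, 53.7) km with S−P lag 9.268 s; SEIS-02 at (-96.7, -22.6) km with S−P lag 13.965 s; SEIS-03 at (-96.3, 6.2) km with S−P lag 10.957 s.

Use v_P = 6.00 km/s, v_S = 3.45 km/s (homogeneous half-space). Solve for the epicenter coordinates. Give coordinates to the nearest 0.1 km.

Distance from S−P lag: d = Δt · v_P v_S / (v_P − v_S) = Δt · (6.00·3.45)/(6.00−3.45) ≈ 8.1176·Δt.
So d_SEIS-01 = 75.23, d_SEIS-02 = 113.36, d_SEIS-03 = 88.95 km.
Circle about each station: (x − 29.4)² + (y − 53.7)² = 75.23²; (x + 96.7)² + (y + 22.6)² = 113.36²; (x + 96.3)² + (y − 6.2)² = 88.95².
Subtracting the SEIS-01 equation from the SEIS-02 and SEIS-03 equations removes the quadratic terms:
-252.2 x − 152.6 y = -1077.34
-251.4 x − 95.0 y = 3311.53
Solving the 2×2 system: x ≈ -42.2, y ≈ 76.8 km.

(-42.2, 76.8)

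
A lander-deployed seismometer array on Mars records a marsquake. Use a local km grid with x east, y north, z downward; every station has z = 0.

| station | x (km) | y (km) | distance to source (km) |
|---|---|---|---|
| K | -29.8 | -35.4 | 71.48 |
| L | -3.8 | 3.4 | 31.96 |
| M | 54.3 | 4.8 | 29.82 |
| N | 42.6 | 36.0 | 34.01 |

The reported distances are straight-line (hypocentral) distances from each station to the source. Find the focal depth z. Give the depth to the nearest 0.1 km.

Each station gives a sphere (x−x_i)² + (y−y_i)² + z² = d_i² (stations at z=0).
Subtracting the K sphere from L and M: z² cancels, leaving linear equations in x and y:
52.0 x + 77.6 y = 1972.75
168.2 x + 80.4 y = 5050.49
Solving: x ≈ 26.299, y ≈ 7.799 km (keep extra digits for the depth step; rounded: 26.3, 7.8).
Then from the K sphere: z² = 71.48² − (x + 29.8)² − (y + 35.4)² with x = 26.299, y = 7.799, so z ≈ 9.805 ≈ 9.8 km.

depth ≈ 9.8 km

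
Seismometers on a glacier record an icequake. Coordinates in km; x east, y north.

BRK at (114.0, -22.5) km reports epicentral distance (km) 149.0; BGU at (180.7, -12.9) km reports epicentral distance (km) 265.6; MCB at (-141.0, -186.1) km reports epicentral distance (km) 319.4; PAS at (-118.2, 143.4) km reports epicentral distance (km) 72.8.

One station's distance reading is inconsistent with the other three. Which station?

BRK

Solve using three stations at a time. Using BGU, MCB, PAS (subtract circle equations pairwise → linear system) gives (x, y) ≈ (-49.3, 119.9).
Distances from that point to each station vs reported:
  BRK: calculated 216.7 vs reported 149.0 → residual 67.7 km
  BGU: calculated 265.6 vs reported 265.6 → residual 0.0 km
  MCB: calculated 319.4 vs reported 319.4 → residual 0.0 km
  PAS: calculated 72.8 vs reported 72.8 → residual 0.0 km
BGU, MCB, PAS are mutually consistent (residuals ≈ 0); BRK is off by 67.7 km.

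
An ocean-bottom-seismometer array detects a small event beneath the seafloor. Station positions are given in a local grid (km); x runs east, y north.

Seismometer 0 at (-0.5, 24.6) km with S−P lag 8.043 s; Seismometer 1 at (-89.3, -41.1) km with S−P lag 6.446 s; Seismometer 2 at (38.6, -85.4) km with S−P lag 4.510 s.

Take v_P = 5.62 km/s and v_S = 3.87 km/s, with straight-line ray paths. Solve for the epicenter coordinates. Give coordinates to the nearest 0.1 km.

x ≈ -16.3 km, y ≈ -74.1 km

Distance from S−P lag: d = Δt · v_P v_S / (v_P − v_S) = Δt · (5.62·3.87)/(5.62−3.87) ≈ 12.4282·Δt.
So d_Seismometer 0 = 99.96, d_Seismometer 1 = 80.11, d_Seismometer 2 = 56.05 km.
Circle about each station: (x + 0.5)² + (y − 24.6)² = 99.96²; (x + 89.3)² + (y + 41.1)² = 80.11²; (x − 38.6)² + (y + 85.4)² = 56.05².
Subtracting the Seismometer 0 equation from the Seismometer 1 and Seismometer 2 equations removes the quadratic terms:
-177.6 x − 131.4 y = 12632.68
78.2 x − 220.0 y = 15028.11
Solving the 2×2 system: x ≈ -16.3, y ≈ -74.1 km.
Check against Seismometer 0 (with the unrounded x, y): √((x + 0.5)²+(y − 24.6)²) = 99.96 ≈ 99.96 km. ✓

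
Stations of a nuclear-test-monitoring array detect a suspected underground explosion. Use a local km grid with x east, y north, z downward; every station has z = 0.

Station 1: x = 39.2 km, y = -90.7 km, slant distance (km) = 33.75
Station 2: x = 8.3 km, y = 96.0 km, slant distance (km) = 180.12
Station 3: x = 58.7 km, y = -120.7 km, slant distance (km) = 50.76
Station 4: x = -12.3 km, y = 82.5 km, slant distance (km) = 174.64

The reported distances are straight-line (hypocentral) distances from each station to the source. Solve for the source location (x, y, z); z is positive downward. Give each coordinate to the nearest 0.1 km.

(58.7, -75.4, 22.9)

Each station gives a sphere (x−x_i)² + (y−y_i)² + z² = d_i² (stations at z=0).
Subtracting the Station 1 sphere from Station 2 and Station 3: z² cancels, leaving linear equations in x and y:
-61.8 x + 373.4 y = -31782.39
39.0 x − 60.0 y = 6813.53
Solving: x ≈ 58.706, y ≈ -75.400 km (keep extra digits for the depth step; rounded: 58.7, -75.4).
Then from the Station 1 sphere: z² = 33.75² − (x − 39.2)² − (y + 90.7)² with x = 58.706, y = -75.400, so z ≈ 22.902 ≈ 22.9 km.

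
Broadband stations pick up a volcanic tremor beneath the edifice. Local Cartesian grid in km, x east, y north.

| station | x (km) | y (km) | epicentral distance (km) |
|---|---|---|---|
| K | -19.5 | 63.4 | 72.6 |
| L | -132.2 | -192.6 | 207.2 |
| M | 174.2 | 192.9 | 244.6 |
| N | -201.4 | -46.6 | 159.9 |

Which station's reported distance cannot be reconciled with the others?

Solve using three stations at a time. Using K, L, N (subtract circle equations pairwise → linear system) gives (x, y) ≈ (-47.4, -3.6).
Distances from that point to each station vs reported:
  K: calculated 72.5 vs reported 72.6 → residual 0.1 km
  L: calculated 207.2 vs reported 207.2 → residual 0.0 km
  M: calculated 296.2 vs reported 244.6 → residual 51.6 km
  N: calculated 159.9 vs reported 159.9 → residual 0.0 km
K, L, N are mutually consistent (residuals ≈ 0); M is off by 51.6 km.

M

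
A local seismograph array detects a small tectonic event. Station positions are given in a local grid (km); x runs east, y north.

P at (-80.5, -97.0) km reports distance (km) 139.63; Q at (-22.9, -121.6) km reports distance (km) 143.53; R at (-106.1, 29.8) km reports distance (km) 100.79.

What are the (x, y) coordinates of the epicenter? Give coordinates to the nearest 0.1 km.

Circle about each station: (x + 80.5)² + (y + 97.0)² = 139.63²; (x + 22.9)² + (y + 121.6)² = 143.53²; (x + 106.1)² + (y − 29.8)² = 100.79².
Subtracting the P equation from the Q and R equations removes the quadratic terms:
115.2 x − 49.2 y = -1682.60
-51.2 x + 253.6 y = 5593.91
Solving the 2×2 system: x ≈ -5.7, y ≈ 20.9 km.
Check against P (with the unrounded x, y): √((x + 80.5)²+(y + 97.0)²) = 139.65 ≈ 139.63 km. ✓

(-5.7, 20.9)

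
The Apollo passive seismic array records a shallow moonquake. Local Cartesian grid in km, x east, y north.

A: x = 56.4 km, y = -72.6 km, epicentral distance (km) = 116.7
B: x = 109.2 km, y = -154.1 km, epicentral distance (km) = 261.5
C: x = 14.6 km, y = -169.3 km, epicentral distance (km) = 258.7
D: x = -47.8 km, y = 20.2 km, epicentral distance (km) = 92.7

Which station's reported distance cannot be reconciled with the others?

A

Solve using three stations at a time. Using B, C, D (subtract circle equations pairwise → linear system) gives (x, y) ≈ (13.9, 89.4).
Distances from that point to each station vs reported:
  A: calculated 167.5 vs reported 116.7 → residual 50.8 km
  B: calculated 261.5 vs reported 261.5 → residual 0.0 km
  C: calculated 258.7 vs reported 258.7 → residual 0.0 km
  D: calculated 92.7 vs reported 92.7 → residual 0.0 km
B, C, D are mutually consistent (residuals ≈ 0); A is off by 50.8 km.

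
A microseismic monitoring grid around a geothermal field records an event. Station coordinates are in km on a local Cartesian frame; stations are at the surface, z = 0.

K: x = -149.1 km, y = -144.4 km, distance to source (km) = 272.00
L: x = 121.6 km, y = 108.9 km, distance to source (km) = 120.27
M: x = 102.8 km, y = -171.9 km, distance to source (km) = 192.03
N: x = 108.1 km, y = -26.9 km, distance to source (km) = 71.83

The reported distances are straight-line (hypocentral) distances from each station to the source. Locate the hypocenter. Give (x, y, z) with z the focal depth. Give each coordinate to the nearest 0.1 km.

Each station gives a sphere (x−x_i)² + (y−y_i)² + z² = d_i² (stations at z=0).
Subtracting the K sphere from L and M: z² cancels, leaving linear equations in x and y:
541.4 x + 506.6 y = 43082.73
503.8 x − 55.0 y = 34143.76
Solving: x ≈ 69.006, y ≈ 11.297 km (keep extra digits for the depth step; rounded: 69.0, 11.3).
Then from the K sphere: z² = 272.00² − (x + 149.1)² − (y + 144.4)² with x = 69.006, y = 11.297, so z ≈ 46.607 ≈ 46.6 km.

(69.0, 11.3, 46.6)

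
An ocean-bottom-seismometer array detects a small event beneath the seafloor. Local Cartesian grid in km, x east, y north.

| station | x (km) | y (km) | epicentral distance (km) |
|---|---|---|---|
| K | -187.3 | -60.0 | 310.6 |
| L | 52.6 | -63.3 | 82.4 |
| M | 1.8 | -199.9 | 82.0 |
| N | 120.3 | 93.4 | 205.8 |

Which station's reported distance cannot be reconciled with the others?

Solve using three stations at a time. Using K, L, N (subtract circle equations pairwise → linear system) gives (x, y) ≈ (118.9, -112.4).
Distances from that point to each station vs reported:
  K: calculated 310.6 vs reported 310.6 → residual 0.0 km
  L: calculated 82.5 vs reported 82.4 → residual 0.1 km
  M: calculated 146.1 vs reported 82.0 → residual 64.1 km
  N: calculated 205.8 vs reported 205.8 → residual 0.0 km
K, L, N are mutually consistent (residuals ≈ 0); M is off by 64.1 km.

M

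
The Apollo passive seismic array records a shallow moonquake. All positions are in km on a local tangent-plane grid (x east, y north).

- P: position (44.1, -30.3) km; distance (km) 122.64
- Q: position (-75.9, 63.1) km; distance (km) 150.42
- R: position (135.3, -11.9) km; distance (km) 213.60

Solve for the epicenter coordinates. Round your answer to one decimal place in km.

Circle about each station: (x − 44.1)² + (y + 30.3)² = 122.64²; (x + 75.9)² + (y − 63.1)² = 150.42²; (x − 135.3)² + (y + 11.9)² = 213.60².
Subtracting pairs of circle equations eliminates x²+y² and gives linear equations (the radical axes):
-240.0 x + 186.8 y = -706.09
182.4 x + 36.8 y = -14999.59
Solving the 2×2 system: x ≈ -64.7, y ≈ -86.9 km.
Check against P (with the unrounded x, y): √((x − 44.1)²+(y + 30.3)²) = 122.65 ≈ 122.64 km. ✓

x ≈ -64.7 km, y ≈ -86.9 km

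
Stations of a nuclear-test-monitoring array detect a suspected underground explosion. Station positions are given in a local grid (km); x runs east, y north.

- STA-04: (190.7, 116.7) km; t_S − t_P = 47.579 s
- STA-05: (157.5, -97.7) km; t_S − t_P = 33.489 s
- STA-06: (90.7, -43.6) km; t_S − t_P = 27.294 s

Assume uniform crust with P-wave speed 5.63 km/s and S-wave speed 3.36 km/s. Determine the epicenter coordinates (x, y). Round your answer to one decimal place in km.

(-119.7, -130.0)

Distance from S−P lag: d = Δt · v_P v_S / (v_P − v_S) = Δt · (5.63·3.36)/(5.63−3.36) ≈ 8.3334·Δt.
So d_STA-04 = 396.49, d_STA-05 = 279.08, d_STA-06 = 227.45 km.
Circle about each station: (x − 190.7)² + (y − 116.7)² = 396.49²; (x − 157.5)² + (y + 97.7)² = 279.08²; (x − 90.7)² + (y + 43.6)² = 227.45².
Subtracting pairs of circle equations eliminates x²+y² and gives linear equations (the radical axes):
-66.4 x − 428.8 y = 63684.83
-200.0 x − 320.6 y = 65612.89
Solving the 2×2 system: x ≈ -119.7, y ≈ -130.0 km.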